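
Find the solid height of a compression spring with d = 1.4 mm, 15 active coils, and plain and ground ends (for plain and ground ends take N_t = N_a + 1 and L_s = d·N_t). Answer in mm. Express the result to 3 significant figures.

plain and ground ends: N_t = N_a + 1 = 15 + 1 = 16
L_s = d·N_t = 1.4 × 16 = 22.4 mm

22.4 mm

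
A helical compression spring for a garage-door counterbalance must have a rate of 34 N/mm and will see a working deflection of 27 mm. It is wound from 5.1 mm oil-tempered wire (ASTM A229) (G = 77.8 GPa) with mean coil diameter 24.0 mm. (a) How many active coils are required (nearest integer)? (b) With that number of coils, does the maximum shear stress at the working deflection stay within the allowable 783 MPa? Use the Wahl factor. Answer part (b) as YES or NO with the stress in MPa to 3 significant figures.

(a) 14 coils; (b) YES, τ_max = 564 MPa

N_a = Gd⁴/(8D³k) = (77.8×10³)(5.1⁴)/(8·24.0³·34) = 14 → N_a = 14
Actual rate k = Gd⁴/(8D³·14) = 33.994 N/mm
Working load F = kδ = 33.994·27 = 917.85 N
C = 24.0/5.1 = 4.7059; K_W = (4C−1)/(4C−4)+0.615/C = 1.3331
τ_max = K_W·8FD/(πd³) = 1.3331·422.88 = 563.72 MPa
τ_max ≤ 783 MPa → acceptable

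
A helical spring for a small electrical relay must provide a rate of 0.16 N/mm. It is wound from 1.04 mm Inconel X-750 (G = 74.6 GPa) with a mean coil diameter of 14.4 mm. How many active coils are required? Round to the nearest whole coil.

23

N_a = Gd⁴/(8D³k) = (74.6×10³ × 1.04⁴)/(8 × 14.4³ × 0.16)
    = 87271.4 / 3822.06 = 22.83 → 23 coils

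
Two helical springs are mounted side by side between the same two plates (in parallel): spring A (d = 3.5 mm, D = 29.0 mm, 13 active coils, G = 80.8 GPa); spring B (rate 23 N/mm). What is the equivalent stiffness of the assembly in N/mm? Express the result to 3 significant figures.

k_A = Gd⁴/(8D³N_a) = (80.8×10³)(3.5⁴)/(8·29.0³·13) = 4.7803 N/mm
Parallel: k_eq = 4.7803 + 23 = 27.78 N/mm

27.8 N/mm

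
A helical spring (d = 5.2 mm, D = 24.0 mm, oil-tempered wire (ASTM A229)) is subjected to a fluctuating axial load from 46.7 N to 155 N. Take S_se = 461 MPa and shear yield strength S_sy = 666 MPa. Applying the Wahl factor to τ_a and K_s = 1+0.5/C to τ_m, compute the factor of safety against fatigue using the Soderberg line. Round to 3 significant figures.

C = D/d = 24.0/5.2 = 4.6154; K_W = (4C−1)/(4C−4)+0.615/C = 1.3407; K_s = 1+0.5/C = 1.1083
F_a = (F_max−F_min)/2 = 54.15 N; F_m = (F_max+F_min)/2 = 100.85 N
τ_a = K_W·8F_aD/(πd³) = 1.3407 × 23.536 = 31.555 MPa
τ_m = K_s·8F_mD/(πd³) = 1.1083 × 43.835 = 48.583 MPa
Soderberg: 1/n_f = τ_a/S_se + τ_m/S_sy = 31.555/461 + 48.583/666 = 0.06845 + 0.07295 = 0.1414
n_f = 1/0.1414 = 7.072

7.07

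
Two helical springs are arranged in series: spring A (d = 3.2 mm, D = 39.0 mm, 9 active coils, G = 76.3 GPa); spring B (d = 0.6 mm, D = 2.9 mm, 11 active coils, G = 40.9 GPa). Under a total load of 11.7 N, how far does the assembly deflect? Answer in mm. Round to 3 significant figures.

k_A = Gd⁴/(8D³N_a) = (76.3×10³)(3.2⁴)/(8·39.0³·9) = 1.8733 N/mm
k_B = Gd⁴/(8D³N_a) = (40.9×10³)(0.6⁴)/(8·2.9³·11) = 2.4697 N/mm
Series: 1/k_eq = 1/1.8733 + 1/2.4697 = 0.93873; k_eq = 1.0653 N/mm
δ = F/k_eq = 11.7/1.0653 = 10.983 mm

11.0 mm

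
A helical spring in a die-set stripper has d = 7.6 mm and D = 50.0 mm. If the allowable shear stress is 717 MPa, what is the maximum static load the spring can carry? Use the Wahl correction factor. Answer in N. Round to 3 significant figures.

2010 N

C = D/d = 50.0/7.6 = 6.5789
K_W = (4C−1)/(4C−4) + 0.615/C = 25.316/22.316 + 0.0935 = 1.2279
τ_max = K·8FD/(πd³) → F_max = τ_allow·πd³/(8DK)
F_max = 717·π·7.6³/(8·50.0·1.2279) = 9.888e+05/491.17 = 2013.2 N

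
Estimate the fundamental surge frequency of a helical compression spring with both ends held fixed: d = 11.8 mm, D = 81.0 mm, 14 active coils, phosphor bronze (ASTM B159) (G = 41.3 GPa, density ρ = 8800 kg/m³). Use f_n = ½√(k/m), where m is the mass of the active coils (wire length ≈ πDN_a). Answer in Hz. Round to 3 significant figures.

k = Gd⁴/(8D³N_a) = (41.3×10³)(11.8⁴)/(8·81.0³·14) = 13.453 N/mm = 13453 N/m
Wire length L = πDN_a = π·81.0·14 = 3562.6 mm
m = ρ·(πd²/4)·L = 8800 × 109.36×10⁻⁶ m² × 3.5626 m = 3.4285 kg
f_n = ½√(k/m) = 0.5·√(13453/3.4285) = 0.5·√(3923.8) = 31.32 Hz

31.3 Hz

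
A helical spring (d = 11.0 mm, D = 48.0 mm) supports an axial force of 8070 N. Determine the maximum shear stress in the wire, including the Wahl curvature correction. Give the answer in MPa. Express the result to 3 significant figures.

1010 MPa

Spring index C = D/d = 48.0/11.0 = 4.3636
K_W = (4C−1)/(4C−4) + 0.615/C = 16.455/13.455 + 0.1409 = 1.3639
τ₀ = 8FD/(πd³) = 8·8070·48.0/(π·11.0³) = 3.09888e+06/4181.5 = 741.1 MPa
τ_max = K·τ₀ = 1.3639 × 741.1 = 1010.8 MPa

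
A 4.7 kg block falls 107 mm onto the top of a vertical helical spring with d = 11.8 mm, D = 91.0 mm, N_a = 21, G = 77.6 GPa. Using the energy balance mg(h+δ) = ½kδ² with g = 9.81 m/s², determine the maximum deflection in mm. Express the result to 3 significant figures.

k = Gd⁴/(8D³N_a) = (77.6×10³)(11.8⁴)/(8·91.0³·21) = 11.884 N/mm
W = mg = 4.7 × 9.81 = 46.107 N
½kδ² − Wδ − Wh = 0 → δ = (W + √(W² + 2kWh))/k
δ = (46.107 + √(2125.9 + 117257))/11.884 = (46.107 + 345.52)/11.884 = 32.954 mm

33.0 mm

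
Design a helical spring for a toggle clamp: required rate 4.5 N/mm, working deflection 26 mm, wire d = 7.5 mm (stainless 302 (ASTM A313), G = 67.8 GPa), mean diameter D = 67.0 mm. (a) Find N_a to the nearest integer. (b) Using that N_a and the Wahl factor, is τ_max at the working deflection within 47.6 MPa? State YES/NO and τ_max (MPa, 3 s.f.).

N_a = Gd⁴/(8D³k) = (67.8×10³)(7.5⁴)/(8·67.0³·4.5) = 19.81 → N_a = 20
Actual rate k = Gd⁴/(8D³·20) = 4.4579 N/mm
Working load F = kδ = 4.4579·26 = 115.91 N
C = 67.0/7.5 = 8.9333; K_W = (4C−1)/(4C−4)+0.615/C = 1.1634
τ_max = K_W·8FD/(πd³) = 1.1634·46.874 = 54.533 MPa
τ_max > 47.6 MPa → exceeds allowable

(a) 20 coils; (b) NO, τ_max = 54.5 MPa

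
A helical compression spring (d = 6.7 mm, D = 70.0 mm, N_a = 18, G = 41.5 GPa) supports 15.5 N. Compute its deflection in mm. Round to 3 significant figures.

9.15 mm

k = Gd⁴/(8D³N_a) = (41.5×10³)(6.7⁴)/(8·70.0³·18) = 1.6931 N/mm
δ = F/k = 15.5 / 1.6931 = 9.1546 mm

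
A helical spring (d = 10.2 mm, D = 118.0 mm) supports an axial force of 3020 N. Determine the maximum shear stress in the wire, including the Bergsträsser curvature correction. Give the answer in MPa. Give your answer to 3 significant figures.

954 MPa

Spring index C = D/d = 118.0/10.2 = 11.5686
K_B = (4C+2)/(4C−3) = 48.275/43.275 = 1.1155
τ₀ = 8FD/(πd³) = 8·3020·118.0/(π·10.2³) = 2.85088e+06/3333.9 = 855.12 MPa
τ_max = K·τ₀ = 1.1155 × 855.12 = 953.93 MPa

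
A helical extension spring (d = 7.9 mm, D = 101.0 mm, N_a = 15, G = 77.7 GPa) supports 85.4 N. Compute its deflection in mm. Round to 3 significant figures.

k = Gd⁴/(8D³N_a) = (77.7×10³)(7.9⁴)/(8·101.0³·15) = 2.4478 N/mm
δ = F/k = 85.4 / 2.4478 = 34.888 mm

34.9 mm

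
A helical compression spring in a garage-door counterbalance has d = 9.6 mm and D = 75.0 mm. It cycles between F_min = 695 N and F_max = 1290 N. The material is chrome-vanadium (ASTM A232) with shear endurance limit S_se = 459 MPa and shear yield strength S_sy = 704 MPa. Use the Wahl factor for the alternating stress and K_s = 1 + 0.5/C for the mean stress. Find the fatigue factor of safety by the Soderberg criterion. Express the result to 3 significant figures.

2.04

C = D/d = 75.0/9.6 = 7.8125; K_W = (4C−1)/(4C−4)+0.615/C = 1.1888; K_s = 1+0.5/C = 1.0640
F_a = (F_max−F_min)/2 = 297.5 N; F_m = (F_max+F_min)/2 = 992.5 N
τ_a = K_W·8F_aD/(πd³) = 1.1888 × 64.221 = 76.346 MPa
τ_m = K_s·8F_mD/(πd³) = 1.0640 × 214.25 = 227.96 MPa
Soderberg: 1/n_f = τ_a/S_se + τ_m/S_sy = 76.346/459 + 227.96/704 = 0.16633 + 0.32381 = 0.49014
n_f = 1/0.49014 = 2.04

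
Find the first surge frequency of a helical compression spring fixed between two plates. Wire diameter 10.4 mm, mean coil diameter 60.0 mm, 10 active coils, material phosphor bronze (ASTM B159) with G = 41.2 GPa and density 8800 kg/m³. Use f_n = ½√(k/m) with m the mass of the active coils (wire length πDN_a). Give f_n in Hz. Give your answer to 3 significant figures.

70.3 Hz

k = Gd⁴/(8D³N_a) = (41.2×10³)(10.4⁴)/(8·60.0³·10) = 27.892 N/mm = 27892 N/m
Wire length L = πDN_a = π·60.0·10 = 1885 mm
m = ρ·(πd²/4)·L = 8800 × 84.949×10⁻⁶ m² × 1.885 m = 1.4091 kg
f_n = ½√(k/m) = 0.5·√(27892/1.4091) = 0.5·√(19795) = 70.347 Hz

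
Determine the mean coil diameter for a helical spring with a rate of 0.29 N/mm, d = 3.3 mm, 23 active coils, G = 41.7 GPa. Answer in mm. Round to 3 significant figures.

45.3 mm

D = (Gd⁴/(8N_a·k))^(1/3) = (41.7×10³·3.3⁴/(8·23·0.29))^(1/3)
  = (92677.9)^(1/3) = 45.2542 mm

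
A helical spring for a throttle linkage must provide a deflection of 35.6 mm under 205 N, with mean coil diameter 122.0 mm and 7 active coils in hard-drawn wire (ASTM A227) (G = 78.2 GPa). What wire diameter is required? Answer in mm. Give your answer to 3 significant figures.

Required rate k = F/δ = 205/35.6 = 5.7584 N/mm
d = (8D³N_a·k / G)^(1/4) = (8·122.0³·7·5.7584 / (78.2×10³))^0.25
  = (7488)^0.25 = 9.3023 mm

9.30 mm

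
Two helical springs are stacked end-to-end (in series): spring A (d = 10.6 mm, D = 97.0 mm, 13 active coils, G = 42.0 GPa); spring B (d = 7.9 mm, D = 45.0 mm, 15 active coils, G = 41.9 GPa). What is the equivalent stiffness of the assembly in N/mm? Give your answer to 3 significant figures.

4.06 N/mm

k_A = Gd⁴/(8D³N_a) = (42.0×10³)(10.6⁴)/(8·97.0³·13) = 5.5863 N/mm
k_B = Gd⁴/(8D³N_a) = (41.9×10³)(7.9⁴)/(8·45.0³·15) = 14.925 N/mm
Series: 1/k_eq = 1/5.5863 + 1/14.925 = 0.24601; k_eq = 4.0648 N/mm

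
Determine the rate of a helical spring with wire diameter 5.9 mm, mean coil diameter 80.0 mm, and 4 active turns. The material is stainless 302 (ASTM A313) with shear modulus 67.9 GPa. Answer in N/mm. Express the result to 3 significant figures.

5.02 N/mm

k = Gd⁴/(8D³N_a) = (67.9×10³ × 5.9⁴) / (8 × 80.0³ × 4)
  = 8.22769e+07 / 1.6384e+07 = 5.0218 N/mm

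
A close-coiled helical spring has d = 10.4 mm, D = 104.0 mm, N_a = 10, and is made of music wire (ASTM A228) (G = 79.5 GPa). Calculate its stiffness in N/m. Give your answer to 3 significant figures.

10300 N/m

k = Gd⁴/(8D³N_a) = (79.5×10³ × 10.4⁴) / (8 × 104.0³ × 10)
  = 9.30038e+08 / 8.99891e+07 = 10.335 N/mm = 10335 N/m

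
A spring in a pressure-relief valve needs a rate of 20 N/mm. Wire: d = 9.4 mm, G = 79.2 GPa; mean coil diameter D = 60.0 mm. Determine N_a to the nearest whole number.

N_a = Gd⁴/(8D³k) = (79.2×10³ × 9.4⁴)/(8 × 60.0³ × 20)
    = 6.18353e+08 / 3.456e+07 = 17.89 → 18 coils

18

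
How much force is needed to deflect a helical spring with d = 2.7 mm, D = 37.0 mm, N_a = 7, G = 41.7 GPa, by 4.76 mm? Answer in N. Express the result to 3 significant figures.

3.72 N

k = Gd⁴/(8D³N_a) = (41.7×10³)(2.7⁴)/(8·37.0³·7) = 0.78126 N/mm
F = k·δ = 0.78126 × 4.76 = 3.7188 N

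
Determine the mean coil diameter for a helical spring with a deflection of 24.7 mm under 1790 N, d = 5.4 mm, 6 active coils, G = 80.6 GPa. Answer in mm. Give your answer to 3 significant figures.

Required rate k = F/δ = 1790/24.7 = 72.47 N/mm
D = (Gd⁴/(8N_a·k))^(1/3) = (80.6×10³·5.4⁴/(8·6·72.47))^(1/3)
  = (19702.1)^(1/3) = 27.0087 mm

27.0 mm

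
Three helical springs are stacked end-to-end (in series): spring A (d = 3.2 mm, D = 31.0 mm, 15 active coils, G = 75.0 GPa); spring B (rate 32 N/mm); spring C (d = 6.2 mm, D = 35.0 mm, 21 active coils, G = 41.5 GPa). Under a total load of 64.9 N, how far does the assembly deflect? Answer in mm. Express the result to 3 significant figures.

39.2 mm

k_A = Gd⁴/(8D³N_a) = (75.0×10³)(3.2⁴)/(8·31.0³·15) = 2.1999 N/mm
k_C = Gd⁴/(8D³N_a) = (41.5×10³)(6.2⁴)/(8·35.0³·21) = 8.5134 N/mm
Series: 1/k_eq = 1/2.1999 + 1/32 + 1/8.5134 = 0.60329; k_eq = 1.6576 N/mm
δ = F/k_eq = 64.9/1.6576 = 39.153 mm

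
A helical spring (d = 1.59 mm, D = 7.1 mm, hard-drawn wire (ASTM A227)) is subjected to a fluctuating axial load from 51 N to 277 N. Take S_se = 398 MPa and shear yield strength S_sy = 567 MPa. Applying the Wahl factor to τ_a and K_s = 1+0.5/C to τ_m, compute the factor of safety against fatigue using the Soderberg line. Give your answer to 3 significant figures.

C = D/d = 7.1/1.59 = 4.4654; K_W = (4C−1)/(4C−4)+0.615/C = 1.3542; K_s = 1+0.5/C = 1.1120
F_a = (F_max−F_min)/2 = 113 N; F_m = (F_max+F_min)/2 = 164 N
τ_a = K_W·8F_aD/(πd³) = 1.3542 × 508.26 = 688.26 MPa
τ_m = K_s·8F_mD/(πd³) = 1.1120 × 737.65 = 820.25 MPa
Soderberg: 1/n_f = τ_a/S_se + τ_m/S_sy = 688.26/398 + 820.25/567 = 1.72930 + 1.44664 = 3.1759
n_f = 1/3.1759 = 0.3149

0.315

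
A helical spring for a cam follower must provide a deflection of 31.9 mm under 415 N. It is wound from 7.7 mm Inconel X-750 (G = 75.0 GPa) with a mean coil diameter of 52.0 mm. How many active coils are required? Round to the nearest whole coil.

18

Required rate k = F/δ = 415/31.9 = 13.009 N/mm
N_a = Gd⁴/(8D³k) = (75.0×10³ × 7.7⁴)/(8 × 52.0³ × 13.009)
    = 2.63648e+08 / 1.46338e+07 = 18.02 → 18 coils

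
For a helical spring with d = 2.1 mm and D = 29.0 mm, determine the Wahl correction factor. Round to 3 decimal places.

1.103

C = D/d = 29.0/2.1 = 13.8095
K_W = (4C−1)/(4C−4) + 0.615/C = 54.238/51.238 + 0.0445 = 1.1031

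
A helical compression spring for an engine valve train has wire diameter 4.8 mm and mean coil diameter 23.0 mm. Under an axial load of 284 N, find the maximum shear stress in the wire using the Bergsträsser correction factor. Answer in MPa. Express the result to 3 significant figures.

Spring index C = D/d = 23.0/4.8 = 4.7917
K_B = (4C+2)/(4C−3) = 21.167/16.167 = 1.3093
τ₀ = 8FD/(πd³) = 8·284·23.0/(π·4.8³) = 52256/347.44 = 150.41 MPa
τ_max = K·τ₀ = 1.3093 × 150.41 = 196.92 MPa

197 MPa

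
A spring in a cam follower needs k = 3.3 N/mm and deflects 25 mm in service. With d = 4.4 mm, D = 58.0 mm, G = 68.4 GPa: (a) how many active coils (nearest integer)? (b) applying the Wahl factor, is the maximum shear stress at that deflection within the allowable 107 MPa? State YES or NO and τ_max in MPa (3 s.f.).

N_a = Gd⁴/(8D³k) = (68.4×10³)(4.4⁴)/(8·58.0³·3.3) = 4.977 → N_a = 5
Actual rate k = Gd⁴/(8D³·5) = 3.2849 N/mm
Working load F = kδ = 3.2849·25 = 82.123 N
C = 58.0/4.4 = 13.1818; K_W = (4C−1)/(4C−4)+0.615/C = 1.1082
τ_max = K_W·8FD/(πd³) = 1.1082·142.39 = 157.8 MPa
τ_max > 107 MPa → exceeds allowable

(a) 5 coils; (b) NO, τ_max = 158 MPa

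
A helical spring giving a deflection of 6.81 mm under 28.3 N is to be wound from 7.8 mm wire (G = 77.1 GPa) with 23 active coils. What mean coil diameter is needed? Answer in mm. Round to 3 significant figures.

72.0 mm

Required rate k = F/δ = 28.3/6.81 = 4.1557 N/mm
D = (Gd⁴/(8N_a·k))^(1/3) = (77.1×10³·7.8⁴/(8·23·4.1557))^(1/3)
  = (373229)^(1/3) = 71.9988 mm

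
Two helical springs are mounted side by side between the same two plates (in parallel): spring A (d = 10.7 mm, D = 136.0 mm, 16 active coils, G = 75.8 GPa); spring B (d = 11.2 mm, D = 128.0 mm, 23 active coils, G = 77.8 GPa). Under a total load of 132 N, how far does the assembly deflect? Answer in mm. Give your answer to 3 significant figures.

21.1 mm

k_A = Gd⁴/(8D³N_a) = (75.8×10³)(10.7⁴)/(8·136.0³·16) = 3.0859 N/mm
k_B = Gd⁴/(8D³N_a) = (77.8×10³)(11.2⁴)/(8·128.0³·23) = 3.1725 N/mm
Parallel: k_eq = 3.0859 + 3.1725 = 6.2584 N/mm
δ = F/k_eq = 132/6.2584 = 21.092 mm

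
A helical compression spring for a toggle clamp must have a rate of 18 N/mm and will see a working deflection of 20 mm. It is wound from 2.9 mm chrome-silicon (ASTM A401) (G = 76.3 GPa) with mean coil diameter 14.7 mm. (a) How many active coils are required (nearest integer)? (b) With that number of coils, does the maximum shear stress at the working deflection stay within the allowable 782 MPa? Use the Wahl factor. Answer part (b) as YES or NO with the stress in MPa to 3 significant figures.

(a) 12 coils; (b) YES, τ_max = 709 MPa

N_a = Gd⁴/(8D³k) = (76.3×10³)(2.9⁴)/(8·14.7³·18) = 11.8 → N_a = 12
Actual rate k = Gd⁴/(8D³·12) = 17.697 N/mm
Working load F = kδ = 17.697·20 = 353.93 N
C = 14.7/2.9 = 5.0690; K_W = (4C−1)/(4C−4)+0.615/C = 1.3056
τ_max = K_W·8FD/(πd³) = 1.3056·543.23 = 709.27 MPa
τ_max ≤ 782 MPa → acceptable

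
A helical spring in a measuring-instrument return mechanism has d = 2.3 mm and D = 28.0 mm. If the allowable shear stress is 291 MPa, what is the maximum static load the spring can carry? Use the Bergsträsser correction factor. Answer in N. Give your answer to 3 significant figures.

44.8 N

C = D/d = 28.0/2.3 = 12.1739
K_B = (4C+2)/(4C−3) = 50.696/45.696 = 1.1094
τ_max = K·8FD/(πd³) → F_max = τ_allow·πd³/(8DK)
F_max = 291·π·2.3³/(8·28.0·1.1094) = 11123/248.51 = 44.759 N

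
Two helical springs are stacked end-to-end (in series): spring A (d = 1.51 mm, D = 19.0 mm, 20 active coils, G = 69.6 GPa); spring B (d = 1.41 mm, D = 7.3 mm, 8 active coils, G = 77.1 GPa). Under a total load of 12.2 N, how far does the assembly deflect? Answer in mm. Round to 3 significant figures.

k_A = Gd⁴/(8D³N_a) = (69.6×10³)(1.51⁴)/(8·19.0³·20) = 0.32971 N/mm
k_B = Gd⁴/(8D³N_a) = (77.1×10³)(1.41⁴)/(8·7.3³·8) = 12.24 N/mm
Series: 1/k_eq = 1/0.32971 + 1/12.24 = 3.1146; k_eq = 0.32106 N/mm
δ = F/k_eq = 12.2/0.32106 = 37.999 mm

38.0 mm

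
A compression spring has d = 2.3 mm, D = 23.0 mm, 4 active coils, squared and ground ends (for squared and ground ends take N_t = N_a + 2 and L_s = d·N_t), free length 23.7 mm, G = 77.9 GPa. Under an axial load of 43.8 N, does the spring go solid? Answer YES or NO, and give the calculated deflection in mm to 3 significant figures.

NO, δ = 7.82 mm

k = Gd⁴/(8D³N_a) = (77.9×10³)(2.3⁴)/(8·23.0³·4) = 5.5991 N/mm
N_t = 6; L_s = 2.3·6 = 13.8 mm; δ_solid = L₀ − L_s = 23.7 − 13.8 = 9.9 mm
δ = F/k = 43.8/5.5991 = 7.8227 mm
δ < δ_solid → spring does not go solid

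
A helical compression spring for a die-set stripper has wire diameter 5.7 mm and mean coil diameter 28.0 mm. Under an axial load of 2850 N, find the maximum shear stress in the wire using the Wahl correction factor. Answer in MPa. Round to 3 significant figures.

1450 MPa

Spring index C = D/d = 28.0/5.7 = 4.9123
K_W = (4C−1)/(4C−4) + 0.615/C = 18.649/15.649 + 0.1252 = 1.3169
τ₀ = 8FD/(πd³) = 8·2850·28.0/(π·5.7³) = 638400/581.8 = 1097.3 MPa
τ_max = K·τ₀ = 1.3169 × 1097.3 = 1445 MPa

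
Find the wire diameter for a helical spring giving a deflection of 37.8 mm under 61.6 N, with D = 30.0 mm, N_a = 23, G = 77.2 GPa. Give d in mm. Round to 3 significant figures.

Required rate k = F/δ = 61.6/37.8 = 1.6296 N/mm
d = (8D³N_a·k / G)^(1/4) = (8·30.0³·23·1.6296 / (77.2×10³))^0.25
  = (104.87)^0.25 = 3.2001 mm

3.20 mm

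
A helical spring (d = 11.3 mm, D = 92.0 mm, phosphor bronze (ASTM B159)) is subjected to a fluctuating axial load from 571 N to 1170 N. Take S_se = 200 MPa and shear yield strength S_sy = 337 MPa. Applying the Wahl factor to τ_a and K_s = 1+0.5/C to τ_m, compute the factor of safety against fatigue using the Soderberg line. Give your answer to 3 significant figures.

C = D/d = 92.0/11.3 = 8.1416; K_W = (4C−1)/(4C−4)+0.615/C = 1.1806; K_s = 1+0.5/C = 1.0614
F_a = (F_max−F_min)/2 = 299.5 N; F_m = (F_max+F_min)/2 = 870.5 N
τ_a = K_W·8F_aD/(πd³) = 1.1806 × 48.628 = 57.409 MPa
τ_m = K_s·8F_mD/(πd³) = 1.0614 × 141.34 = 150.02 MPa
Soderberg: 1/n_f = τ_a/S_se + τ_m/S_sy = 57.409/200 + 150.02/337 = 0.28704 + 0.44516 = 0.7322
n_f = 1/0.7322 = 1.366

1.37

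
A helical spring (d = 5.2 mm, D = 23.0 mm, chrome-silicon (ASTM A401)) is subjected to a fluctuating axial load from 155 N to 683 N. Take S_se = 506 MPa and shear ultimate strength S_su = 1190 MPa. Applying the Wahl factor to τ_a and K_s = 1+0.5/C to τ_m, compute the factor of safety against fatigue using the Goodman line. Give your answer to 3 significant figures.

C = D/d = 23.0/5.2 = 4.4231; K_W = (4C−1)/(4C−4)+0.615/C = 1.3581; K_s = 1+0.5/C = 1.1130
F_a = (F_max−F_min)/2 = 264 N; F_m = (F_max+F_min)/2 = 419 N
τ_a = K_W·8F_aD/(πd³) = 1.3581 × 109.97 = 149.35 MPa
τ_m = K_s·8F_mD/(πd³) = 1.1130 × 174.53 = 194.26 MPa
Goodman: 1/n_f = τ_a/S_se + τ_m/S_su = 149.35/506 + 194.26/1190 = 0.29516 + 0.16324 = 0.4584
n_f = 1/0.4584 = 2.181

2.18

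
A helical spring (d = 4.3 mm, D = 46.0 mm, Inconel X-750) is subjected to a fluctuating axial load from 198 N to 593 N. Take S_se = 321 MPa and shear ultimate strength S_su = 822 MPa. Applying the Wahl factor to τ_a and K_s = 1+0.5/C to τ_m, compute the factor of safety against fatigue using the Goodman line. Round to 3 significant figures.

C = D/d = 46.0/4.3 = 10.6977; K_W = (4C−1)/(4C−4)+0.615/C = 1.1348; K_s = 1+0.5/C = 1.0467
F_a = (F_max−F_min)/2 = 197.5 N; F_m = (F_max+F_min)/2 = 395.5 N
τ_a = K_W·8F_aD/(πd³) = 1.1348 × 290.98 = 330.21 MPa
τ_m = K_s·8F_mD/(πd³) = 1.0467 × 582.69 = 609.93 MPa
Goodman: 1/n_f = τ_a/S_se + τ_m/S_su = 330.21/321 + 609.93/822 = 1.02869 + 0.74200 = 1.7707
n_f = 1/1.7707 = 0.5648

0.565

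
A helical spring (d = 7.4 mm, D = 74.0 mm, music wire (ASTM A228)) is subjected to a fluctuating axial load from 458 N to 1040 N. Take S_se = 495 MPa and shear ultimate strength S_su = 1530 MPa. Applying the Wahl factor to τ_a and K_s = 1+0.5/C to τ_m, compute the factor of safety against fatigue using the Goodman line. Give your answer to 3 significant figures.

C = D/d = 74.0/7.4 = 10.0000; K_W = (4C−1)/(4C−4)+0.615/C = 1.1448; K_s = 1+0.5/C = 1.0500
F_a = (F_max−F_min)/2 = 291 N; F_m = (F_max+F_min)/2 = 749 N
τ_a = K_W·8F_aD/(πd³) = 1.1448 × 135.32 = 154.92 MPa
τ_m = K_s·8F_mD/(πd³) = 1.0500 × 348.3 = 365.72 MPa
Goodman: 1/n_f = τ_a/S_se + τ_m/S_su = 154.92/495 + 365.72/1530 = 0.31297 + 0.23903 = 0.55201
n_f = 1/0.55201 = 1.812

1.81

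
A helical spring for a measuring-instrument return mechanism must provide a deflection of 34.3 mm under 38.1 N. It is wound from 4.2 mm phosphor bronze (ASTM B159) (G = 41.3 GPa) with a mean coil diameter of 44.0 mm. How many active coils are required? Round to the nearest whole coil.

Required rate k = F/δ = 38.1/34.3 = 1.1108 N/mm
N_a = Gd⁴/(8D³k) = (41.3×10³ × 4.2⁴)/(8 × 44.0³ × 1.1108)
    = 1.28513e+07 / 756970 = 16.98 → 17 coils

17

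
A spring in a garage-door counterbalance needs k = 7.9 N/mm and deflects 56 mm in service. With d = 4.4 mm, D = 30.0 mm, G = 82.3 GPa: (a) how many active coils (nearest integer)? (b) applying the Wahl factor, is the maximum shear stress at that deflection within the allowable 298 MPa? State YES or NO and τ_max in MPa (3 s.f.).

N_a = Gd⁴/(8D³k) = (82.3×10³)(4.4⁴)/(8·30.0³·7.9) = 18.08 → N_a = 18
Actual rate k = Gd⁴/(8D³·18) = 7.9339 N/mm
Working load F = kδ = 7.9339·56 = 444.3 N
C = 30.0/4.4 = 6.8182; K_W = (4C−1)/(4C−4)+0.615/C = 1.2191
τ_max = K_W·8FD/(πd³) = 1.2191·398.45 = 485.75 MPa
τ_max > 298 MPa → exceeds allowable

(a) 18 coils; (b) NO, τ_max = 486 MPa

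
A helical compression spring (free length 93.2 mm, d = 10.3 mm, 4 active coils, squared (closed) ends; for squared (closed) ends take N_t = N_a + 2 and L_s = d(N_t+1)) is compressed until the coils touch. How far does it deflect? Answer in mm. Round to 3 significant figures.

N_t = 6; L_s = 10.3·7 = 72.1 mm
δ_solid = L₀ − L_s = 93.2 − 72.1 = 21.1 mm

21.1 mm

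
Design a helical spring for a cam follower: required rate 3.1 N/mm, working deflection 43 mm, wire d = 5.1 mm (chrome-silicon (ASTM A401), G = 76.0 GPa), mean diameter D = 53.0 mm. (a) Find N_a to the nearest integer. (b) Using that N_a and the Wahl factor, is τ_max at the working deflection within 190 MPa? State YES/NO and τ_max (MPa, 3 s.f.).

N_a = Gd⁴/(8D³k) = (76.0×10³)(5.1⁴)/(8·53.0³·3.1) = 13.93 → N_a = 14
Actual rate k = Gd⁴/(8D³·14) = 3.0835 N/mm
Working load F = kδ = 3.0835·43 = 132.59 N
C = 53.0/5.1 = 10.3922; K_W = (4C−1)/(4C−4)+0.615/C = 1.1390
τ_max = K_W·8FD/(πd³) = 1.1390·134.9 = 153.66 MPa
τ_max ≤ 190 MPa → acceptable

(a) 14 coils; (b) YES, τ_max = 154 MPa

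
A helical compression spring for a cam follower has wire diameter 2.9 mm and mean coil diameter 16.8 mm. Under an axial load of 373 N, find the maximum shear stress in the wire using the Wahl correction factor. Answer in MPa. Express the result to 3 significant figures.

826 MPa

Spring index C = D/d = 16.8/2.9 = 5.7931
K_W = (4C−1)/(4C−4) + 0.615/C = 22.172/19.172 + 0.1062 = 1.2626
τ₀ = 8FD/(πd³) = 8·373·16.8/(π·2.9³) = 50131.2/76.62 = 654.28 MPa
τ_max = K·τ₀ = 1.2626 × 654.28 = 826.12 MPa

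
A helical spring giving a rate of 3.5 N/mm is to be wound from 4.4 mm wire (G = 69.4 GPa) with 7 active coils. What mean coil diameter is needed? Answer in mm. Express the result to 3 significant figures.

D = (Gd⁴/(8N_a·k))^(1/3) = (69.4×10³·4.4⁴/(8·7·3.5))^(1/3)
  = (132713)^(1/3) = 51.0080 mm

51.0 mm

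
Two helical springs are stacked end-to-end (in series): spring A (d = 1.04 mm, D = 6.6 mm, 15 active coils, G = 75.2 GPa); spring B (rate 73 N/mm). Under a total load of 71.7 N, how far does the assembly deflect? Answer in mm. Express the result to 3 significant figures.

k_A = Gd⁴/(8D³N_a) = (75.2×10³)(1.04⁴)/(8·6.6³·15) = 2.55 N/mm
Series: 1/k_eq = 1/2.55 + 1/73 = 0.40586; k_eq = 2.4639 N/mm
δ = F/k_eq = 71.7/2.4639 = 29.1 mm

29.1 mm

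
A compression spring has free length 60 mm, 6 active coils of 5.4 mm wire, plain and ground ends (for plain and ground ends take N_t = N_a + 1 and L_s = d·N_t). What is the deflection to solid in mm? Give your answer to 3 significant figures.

N_t = 7; L_s = 5.4·7 = 37.8 mm
δ_solid = L₀ − L_s = 60 − 37.8 = 22.2 mm

22.2 mm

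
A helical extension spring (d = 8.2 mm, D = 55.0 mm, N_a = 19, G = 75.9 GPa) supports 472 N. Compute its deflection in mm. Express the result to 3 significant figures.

34.8 mm

k = Gd⁴/(8D³N_a) = (75.9×10³)(8.2⁴)/(8·55.0³·19) = 13.57 N/mm
δ = F/k = 472 / 13.57 = 34.784 mm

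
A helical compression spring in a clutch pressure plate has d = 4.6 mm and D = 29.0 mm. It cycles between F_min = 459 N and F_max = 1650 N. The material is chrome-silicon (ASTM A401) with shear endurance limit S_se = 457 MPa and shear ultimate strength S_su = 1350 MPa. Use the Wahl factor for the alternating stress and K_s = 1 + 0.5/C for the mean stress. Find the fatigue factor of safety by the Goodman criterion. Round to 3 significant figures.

C = D/d = 29.0/4.6 = 6.3043; K_W = (4C−1)/(4C−4)+0.615/C = 1.2389; K_s = 1+0.5/C = 1.0793
F_a = (F_max−F_min)/2 = 595.5 N; F_m = (F_max+F_min)/2 = 1054.5 N
τ_a = K_W·8F_aD/(πd³) = 1.2389 × 451.8 = 559.76 MPa
τ_m = K_s·8F_mD/(πd³) = 1.0793 × 800.04 = 863.49 MPa
Goodman: 1/n_f = τ_a/S_se + τ_m/S_su = 559.76/457 + 863.49/1350 = 1.22485 + 0.63962 = 1.8645
n_f = 1/1.8645 = 0.5363

0.536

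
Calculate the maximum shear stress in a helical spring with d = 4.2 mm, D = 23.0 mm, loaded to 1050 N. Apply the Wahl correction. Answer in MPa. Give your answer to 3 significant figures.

1060 MPa

Spring index C = D/d = 23.0/4.2 = 5.4762
K_W = (4C−1)/(4C−4) + 0.615/C = 20.905/17.905 + 0.1123 = 1.2799
τ₀ = 8FD/(πd³) = 8·1050·23.0/(π·4.2³) = 193200/232.75 = 830.06 MPa
τ_max = K·τ₀ = 1.2799 × 830.06 = 1062.4 MPa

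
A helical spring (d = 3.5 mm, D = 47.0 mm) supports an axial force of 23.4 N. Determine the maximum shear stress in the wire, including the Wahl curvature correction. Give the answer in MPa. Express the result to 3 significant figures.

72.3 MPa

Spring index C = D/d = 47.0/3.5 = 13.4286
K_W = (4C−1)/(4C−4) + 0.615/C = 52.714/49.714 + 0.0458 = 1.1061
τ₀ = 8FD/(πd³) = 8·23.4·47.0/(π·3.5³) = 8798.4/134.7 = 65.321 MPa
τ_max = K·τ₀ = 1.1061 × 65.321 = 72.254 MPa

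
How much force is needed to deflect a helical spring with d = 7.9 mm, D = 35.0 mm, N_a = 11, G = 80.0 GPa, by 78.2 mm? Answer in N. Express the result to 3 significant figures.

k = Gd⁴/(8D³N_a) = (80.0×10³)(7.9⁴)/(8·35.0³·11) = 82.587 N/mm
F = k·δ = 82.587 × 78.2 = 6458.3 N

6460 N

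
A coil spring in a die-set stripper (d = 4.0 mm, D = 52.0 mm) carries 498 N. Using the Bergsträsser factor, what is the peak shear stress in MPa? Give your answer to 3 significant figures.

1140 MPa

Spring index C = D/d = 52.0/4.0 = 13.0000
K_B = (4C+2)/(4C−3) = 54.000/49.000 = 1.1020
τ₀ = 8FD/(πd³) = 8·498·52.0/(π·4.0³) = 207168/201.06 = 1030.4 MPa
τ_max = K·τ₀ = 1.1020 × 1030.4 = 1135.5 MPa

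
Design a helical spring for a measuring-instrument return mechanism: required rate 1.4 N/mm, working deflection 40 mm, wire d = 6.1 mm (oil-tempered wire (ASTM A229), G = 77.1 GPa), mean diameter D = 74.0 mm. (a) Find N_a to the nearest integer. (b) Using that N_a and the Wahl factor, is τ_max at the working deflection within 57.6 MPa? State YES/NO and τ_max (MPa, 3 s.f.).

(a) 24 coils; (b) YES, τ_max = 50.9 MPa

N_a = Gd⁴/(8D³k) = (77.1×10³)(6.1⁴)/(8·74.0³·1.4) = 23.52 → N_a = 24
Actual rate k = Gd⁴/(8D³·24) = 1.3721 N/mm
Working load F = kδ = 1.3721·40 = 54.883 N
C = 74.0/6.1 = 12.1311; K_W = (4C−1)/(4C−4)+0.615/C = 1.1181
τ_max = K_W·8FD/(πd³) = 1.1181·45.564 = 50.944 MPa
τ_max ≤ 57.6 MPa → acceptable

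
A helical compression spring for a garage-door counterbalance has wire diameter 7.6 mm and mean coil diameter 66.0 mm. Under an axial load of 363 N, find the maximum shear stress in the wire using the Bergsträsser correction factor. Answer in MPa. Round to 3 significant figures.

161 MPa

Spring index C = D/d = 66.0/7.6 = 8.6842
K_B = (4C+2)/(4C−3) = 36.737/31.737 = 1.1575
τ₀ = 8FD/(πd³) = 8·363·66.0/(π·7.6³) = 191664/1379.1 = 138.98 MPa
τ_max = K·τ₀ = 1.1575 × 138.98 = 160.87 MPa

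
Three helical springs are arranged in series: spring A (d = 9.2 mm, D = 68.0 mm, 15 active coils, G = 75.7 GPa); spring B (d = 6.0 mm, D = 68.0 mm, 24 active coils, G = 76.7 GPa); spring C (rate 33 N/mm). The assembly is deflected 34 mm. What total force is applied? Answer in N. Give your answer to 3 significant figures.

48.1 N

k_A = Gd⁴/(8D³N_a) = (75.7×10³)(9.2⁴)/(8·68.0³·15) = 14.373 N/mm
k_B = Gd⁴/(8D³N_a) = (76.7×10³)(6.0⁴)/(8·68.0³·24) = 1.6465 N/mm
Series: 1/k_eq = 1/14.373 + 1/1.6465 + 1/33 = 0.70721; k_eq = 1.414 N/mm
F = k_eq·δ = 1.414·34 = 48.076 N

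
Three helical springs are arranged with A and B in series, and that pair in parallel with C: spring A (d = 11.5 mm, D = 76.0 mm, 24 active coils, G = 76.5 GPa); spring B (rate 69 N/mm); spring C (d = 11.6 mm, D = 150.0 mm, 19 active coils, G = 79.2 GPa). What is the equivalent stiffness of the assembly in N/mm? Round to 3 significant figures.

k_A = Gd⁴/(8D³N_a) = (76.5×10³)(11.5⁴)/(8·76.0³·24) = 15.875 N/mm
k_C = Gd⁴/(8D³N_a) = (79.2×10³)(11.6⁴)/(8·150.0³·19) = 2.7954 N/mm
Springs A,B series: k_AB = 1/(1/15.875+1/69) = 12.906 N/mm; parallel with C: k_eq = 12.906+2.7954 = 15.701 N/mm

15.7 N/mm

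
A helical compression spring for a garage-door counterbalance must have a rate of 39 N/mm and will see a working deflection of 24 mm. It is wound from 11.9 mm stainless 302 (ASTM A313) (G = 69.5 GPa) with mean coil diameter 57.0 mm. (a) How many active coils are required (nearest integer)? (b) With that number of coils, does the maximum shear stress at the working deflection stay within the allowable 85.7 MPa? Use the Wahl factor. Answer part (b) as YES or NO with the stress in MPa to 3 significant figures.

(a) 24 coils; (b) NO, τ_max = 107 MPa

N_a = Gd⁴/(8D³k) = (69.5×10³)(11.9⁴)/(8·57.0³·39) = 24.12 → N_a = 24
Actual rate k = Gd⁴/(8D³·24) = 39.196 N/mm
Working load F = kδ = 39.196·24 = 940.72 N
C = 57.0/11.9 = 4.7899; K_W = (4C−1)/(4C−4)+0.615/C = 1.3263
τ_max = K_W·8FD/(πd³) = 1.3263·81.027 = 107.47 MPa
τ_max > 85.7 MPa → exceeds allowable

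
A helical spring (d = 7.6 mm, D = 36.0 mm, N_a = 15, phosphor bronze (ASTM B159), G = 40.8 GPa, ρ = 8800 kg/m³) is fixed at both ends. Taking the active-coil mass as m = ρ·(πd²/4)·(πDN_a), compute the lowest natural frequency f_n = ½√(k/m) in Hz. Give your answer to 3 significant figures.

94.7 Hz

k = Gd⁴/(8D³N_a) = (40.8×10³)(7.6⁴)/(8·36.0³·15) = 24.312 N/mm = 24312 N/m
Wire length L = πDN_a = π·36.0·15 = 1696.5 mm
m = ρ·(πd²/4)·L = 8800 × 45.365×10⁻⁶ m² × 1.6965 m = 0.67724 kg
f_n = ½√(k/m) = 0.5·√(24312/0.67724) = 0.5·√(35899) = 94.735 Hz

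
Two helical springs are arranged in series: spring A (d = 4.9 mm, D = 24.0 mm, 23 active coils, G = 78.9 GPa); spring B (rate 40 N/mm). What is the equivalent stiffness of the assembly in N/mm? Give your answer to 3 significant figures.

12.4 N/mm

k_A = Gd⁴/(8D³N_a) = (78.9×10³)(4.9⁴)/(8·24.0³·23) = 17.882 N/mm
Series: 1/k_eq = 1/17.882 + 1/40 = 0.080923; k_eq = 12.357 N/mm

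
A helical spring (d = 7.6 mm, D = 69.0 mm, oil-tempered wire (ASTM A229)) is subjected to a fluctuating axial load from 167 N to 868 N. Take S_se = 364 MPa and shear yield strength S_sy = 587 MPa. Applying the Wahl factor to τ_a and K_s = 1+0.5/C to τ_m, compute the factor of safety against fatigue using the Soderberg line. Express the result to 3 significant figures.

C = D/d = 69.0/7.6 = 9.0789; K_W = (4C−1)/(4C−4)+0.615/C = 1.1606; K_s = 1+0.5/C = 1.0551
F_a = (F_max−F_min)/2 = 350.5 N; F_m = (F_max+F_min)/2 = 517.5 N
τ_a = K_W·8F_aD/(πd³) = 1.1606 × 140.29 = 162.82 MPa
τ_m = K_s·8F_mD/(πd³) = 1.0551 × 207.14 = 218.55 MPa
Soderberg: 1/n_f = τ_a/S_se + τ_m/S_sy = 162.82/364 + 218.55/587 = 0.44731 + 0.37231 = 0.81962
n_f = 1/0.81962 = 1.22

1.22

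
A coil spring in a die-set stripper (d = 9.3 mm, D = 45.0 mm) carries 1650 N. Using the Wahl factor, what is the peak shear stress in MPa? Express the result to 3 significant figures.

311 MPa

Spring index C = D/d = 45.0/9.3 = 4.8387
K_W = (4C−1)/(4C−4) + 0.615/C = 18.355/15.355 + 0.1271 = 1.3225
τ₀ = 8FD/(πd³) = 8·1650·45.0/(π·9.3³) = 594000/2527 = 235.06 MPa
τ_max = K·τ₀ = 1.3225 × 235.06 = 310.87 MPa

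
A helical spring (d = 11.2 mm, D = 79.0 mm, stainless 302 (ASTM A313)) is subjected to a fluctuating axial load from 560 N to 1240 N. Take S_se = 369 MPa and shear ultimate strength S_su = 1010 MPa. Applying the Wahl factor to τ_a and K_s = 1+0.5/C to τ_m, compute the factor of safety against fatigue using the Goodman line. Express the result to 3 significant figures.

C = D/d = 79.0/11.2 = 7.0536; K_W = (4C−1)/(4C−4)+0.615/C = 1.2111; K_s = 1+0.5/C = 1.0709
F_a = (F_max−F_min)/2 = 340 N; F_m = (F_max+F_min)/2 = 900 N
τ_a = K_W·8F_aD/(πd³) = 1.2111 × 48.685 = 58.961 MPa
τ_m = K_s·8F_mD/(πd³) = 1.0709 × 128.87 = 138.01 MPa
Goodman: 1/n_f = τ_a/S_se + τ_m/S_su = 58.961/369 + 138.01/1010 = 0.15979 + 0.13664 = 0.29643
n_f = 1/0.29643 = 3.374

3.37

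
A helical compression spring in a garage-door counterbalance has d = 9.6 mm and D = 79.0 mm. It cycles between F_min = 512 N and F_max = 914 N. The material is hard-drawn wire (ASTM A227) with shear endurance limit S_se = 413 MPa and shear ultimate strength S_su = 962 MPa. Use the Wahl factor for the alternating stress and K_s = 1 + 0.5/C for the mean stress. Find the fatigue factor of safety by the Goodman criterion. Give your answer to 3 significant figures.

3.23

C = D/d = 79.0/9.6 = 8.2292; K_W = (4C−1)/(4C−4)+0.615/C = 1.1785; K_s = 1+0.5/C = 1.0608
F_a = (F_max−F_min)/2 = 201 N; F_m = (F_max+F_min)/2 = 713 N
τ_a = K_W·8F_aD/(πd³) = 1.1785 × 45.704 = 53.861 MPa
τ_m = K_s·8F_mD/(πd³) = 1.0608 × 162.12 = 171.97 MPa
Goodman: 1/n_f = τ_a/S_se + τ_m/S_su = 53.861/413 + 171.97/962 = 0.13041 + 0.17877 = 0.30918
n_f = 1/0.30918 = 3.234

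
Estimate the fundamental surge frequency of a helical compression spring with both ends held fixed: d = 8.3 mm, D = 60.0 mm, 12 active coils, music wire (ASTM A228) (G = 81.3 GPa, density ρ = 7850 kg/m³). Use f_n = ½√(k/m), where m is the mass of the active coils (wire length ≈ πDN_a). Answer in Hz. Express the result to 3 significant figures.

69.6 Hz

k = Gd⁴/(8D³N_a) = (81.3×10³)(8.3⁴)/(8·60.0³·12) = 18.607 N/mm = 18607 N/m
Wire length L = πDN_a = π·60.0·12 = 2261.9 mm
m = ρ·(πd²/4)·L = 7850 × 54.106×10⁻⁶ m² × 2.2619 m = 0.96072 kg
f_n = ½√(k/m) = 0.5·√(18607/0.96072) = 0.5·√(19368) = 69.584 Hz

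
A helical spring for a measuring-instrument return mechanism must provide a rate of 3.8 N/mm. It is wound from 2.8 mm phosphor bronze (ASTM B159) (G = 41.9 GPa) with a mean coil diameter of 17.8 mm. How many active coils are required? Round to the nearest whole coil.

N_a = Gd⁴/(8D³k) = (41.9×10³ × 2.8⁴)/(8 × 17.8³ × 3.8)
    = 2.57541e+06 / 171448 = 15.02 → 15 coils

15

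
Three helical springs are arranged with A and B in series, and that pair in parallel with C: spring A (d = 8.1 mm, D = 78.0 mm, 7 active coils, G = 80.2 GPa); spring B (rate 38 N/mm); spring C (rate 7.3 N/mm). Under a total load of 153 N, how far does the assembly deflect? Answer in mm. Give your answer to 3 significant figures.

k_A = Gd⁴/(8D³N_a) = (80.2×10³)(8.1⁴)/(8·78.0³·7) = 12.991 N/mm
Springs A,B series: k_AB = 1/(1/12.991+1/38) = 9.6813 N/mm; parallel with C: k_eq = 9.6813+7.3 = 16.981 N/mm
δ = F/k_eq = 153/16.981 = 9.0099 mm

9.01 mm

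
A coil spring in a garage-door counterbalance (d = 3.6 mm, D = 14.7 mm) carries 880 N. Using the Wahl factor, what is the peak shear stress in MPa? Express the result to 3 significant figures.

984 MPa

Spring index C = D/d = 14.7/3.6 = 4.0833
K_W = (4C−1)/(4C−4) + 0.615/C = 15.333/12.333 + 0.1506 = 1.3939
τ₀ = 8FD/(πd³) = 8·880·14.7/(π·3.6³) = 103488/146.57 = 706.05 MPa
τ_max = K·τ₀ = 1.3939 × 706.05 = 984.13 MPa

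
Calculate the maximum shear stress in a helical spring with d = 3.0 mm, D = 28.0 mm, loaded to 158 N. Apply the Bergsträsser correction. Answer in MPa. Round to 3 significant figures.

478 MPa

Spring index C = D/d = 28.0/3.0 = 9.3333
K_B = (4C+2)/(4C−3) = 39.333/34.333 = 1.1456
τ₀ = 8FD/(πd³) = 8·158·28.0/(π·3.0³) = 35392/84.823 = 417.25 MPa
τ_max = K·τ₀ = 1.1456 × 417.25 = 478.01 MPa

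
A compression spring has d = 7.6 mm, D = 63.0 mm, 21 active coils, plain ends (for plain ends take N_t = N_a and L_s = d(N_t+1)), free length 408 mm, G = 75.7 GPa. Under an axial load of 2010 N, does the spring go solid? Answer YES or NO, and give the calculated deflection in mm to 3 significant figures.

YES, δ = 334 mm

k = Gd⁴/(8D³N_a) = (75.7×10³)(7.6⁴)/(8·63.0³·21) = 6.012 N/mm
N_t = 21; L_s = 7.6·22 = 167.2 mm; δ_solid = L₀ − L_s = 408 − 167.2 = 240.8 mm
δ = F/k = 2010/6.012 = 334.33 mm
δ ≥ δ_solid → spring goes solid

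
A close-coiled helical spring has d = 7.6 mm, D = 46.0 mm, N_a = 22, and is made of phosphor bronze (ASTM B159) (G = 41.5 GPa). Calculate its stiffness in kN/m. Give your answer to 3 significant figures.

8.08 kN/m

k = Gd⁴/(8D³N_a) = (41.5×10³ × 7.6⁴) / (8 × 46.0³ × 22)
  = 1.38453e+08 / 1.71311e+07 = 8.082 N/mm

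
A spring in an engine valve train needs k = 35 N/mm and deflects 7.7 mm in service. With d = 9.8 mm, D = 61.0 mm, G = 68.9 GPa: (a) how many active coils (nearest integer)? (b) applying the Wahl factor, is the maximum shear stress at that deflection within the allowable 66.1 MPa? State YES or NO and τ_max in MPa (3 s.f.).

N_a = Gd⁴/(8D³k) = (68.9×10³)(9.8⁴)/(8·61.0³·35) = 9.999 → N_a = 10
Actual rate k = Gd⁴/(8D³·10) = 34.998 N/mm
Working load F = kδ = 34.998·7.7 = 269.49 N
C = 61.0/9.8 = 6.2245; K_W = (4C−1)/(4C−4)+0.615/C = 1.2424
τ_max = K_W·8FD/(πd³) = 1.2424·44.476 = 55.255 MPa
τ_max ≤ 66.1 MPa → acceptable

(a) 10 coils; (b) YES, τ_max = 55.3 MPa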